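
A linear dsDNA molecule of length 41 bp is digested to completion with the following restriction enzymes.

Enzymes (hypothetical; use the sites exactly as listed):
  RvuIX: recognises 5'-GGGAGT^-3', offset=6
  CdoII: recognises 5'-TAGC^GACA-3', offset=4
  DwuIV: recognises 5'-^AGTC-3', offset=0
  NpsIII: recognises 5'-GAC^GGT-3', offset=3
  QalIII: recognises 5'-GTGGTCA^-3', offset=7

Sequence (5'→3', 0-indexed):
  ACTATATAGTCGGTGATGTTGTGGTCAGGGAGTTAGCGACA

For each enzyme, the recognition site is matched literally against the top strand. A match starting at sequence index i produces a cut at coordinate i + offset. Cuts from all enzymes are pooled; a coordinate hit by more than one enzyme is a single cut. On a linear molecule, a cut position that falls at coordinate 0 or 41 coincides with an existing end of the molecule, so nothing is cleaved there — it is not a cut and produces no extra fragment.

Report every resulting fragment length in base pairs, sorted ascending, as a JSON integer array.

[4,4,6,7,20]

Site scan:
  RvuIX (GGGAGT, off=6): starts [27] → cuts [33]
  CdoII (TAGCGACA, off=4): starts [33] → cuts [37]
  DwuIV (AGTC, off=0): starts [7] → cuts [7]
  NpsIII (GACGGT, off=3): no sites
  QalIII (GTGGTCA, off=7): starts [20] → cuts [27]

All cut coordinates (distinct, sorted): [7, 27, 33, 37]

Fragment lengths:
  [0,7): 7 bp
  [7,27): 20 bp
  [27,33): 6 bp
  [33,37): 4 bp
  [37,41): 4 bp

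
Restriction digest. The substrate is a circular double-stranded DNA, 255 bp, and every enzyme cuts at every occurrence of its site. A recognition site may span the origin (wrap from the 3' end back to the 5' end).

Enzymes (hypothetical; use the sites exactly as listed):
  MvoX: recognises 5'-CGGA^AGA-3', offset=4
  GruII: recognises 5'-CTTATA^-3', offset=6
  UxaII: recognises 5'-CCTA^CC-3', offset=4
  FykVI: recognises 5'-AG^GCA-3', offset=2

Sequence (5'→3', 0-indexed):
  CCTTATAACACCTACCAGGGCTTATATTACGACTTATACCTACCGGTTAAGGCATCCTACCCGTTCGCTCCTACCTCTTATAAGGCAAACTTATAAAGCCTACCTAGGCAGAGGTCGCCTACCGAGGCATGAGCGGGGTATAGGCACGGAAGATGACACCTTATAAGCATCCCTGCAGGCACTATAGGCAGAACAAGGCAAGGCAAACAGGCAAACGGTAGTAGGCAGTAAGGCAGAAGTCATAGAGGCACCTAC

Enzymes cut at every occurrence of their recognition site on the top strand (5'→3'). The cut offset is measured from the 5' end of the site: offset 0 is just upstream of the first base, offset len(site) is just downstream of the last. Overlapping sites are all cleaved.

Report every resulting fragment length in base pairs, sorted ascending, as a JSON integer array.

[2,4,5,5,5,7,7,7,7,8,8,8,8,9,9,9,10,11,12,12,13,14,14,14,15,15,17]

Site scan:
  MvoX (CGGAAGA, off=4): starts [146] → cuts [150]
  GruII (CTTATA, off=6): starts [1, 20, 32, 76, 89, 159] → cuts [7, 26, 38, 82, 95, 165]
  UxaII (CCTACC, off=4): starts [10, 38, 55, 69, 98, 117, 250] → cuts [14, 42, 59, 73, 102, 121, 254]
  FykVI (AGGCA, off=2): starts [49, 82, 105, 124, 141, 176, 185, 195, 200, 208, 222, 230, 245] → cuts [51, 84, 107, 126, 143, 178, 187, 197, 202, 210, 224, 232, 247]

All cut coordinates (distinct, sorted): [7, 14, 26, 38, 42, 51, 59, 73, 82, 84, 95, 102, 107, 121, 126, 143, 150, 165, 178, 187, 197, 202, 210, 224, 232, 247, 254]

Fragments:
  7→14: 7 bp
  14→26: 12 bp
  26→38: 12 bp
  38→42: 4 bp
  42→51: 9 bp
  51→59: 8 bp
  59→73: 14 bp
  73→82: 9 bp
  82→84: 2 bp
  84→95: 11 bp
  95→102: 7 bp
  102→107: 5 bp
  107→121: 14 bp
  121→126: 5 bp
  126→143: 17 bp
  143→150: 7 bp
  150→165: 15 bp
  165→178: 13 bp
  178→187: 9 bp
  187→197: 10 bp
  197→202: 5 bp
  202→210: 8 bp
  210→224: 14 bp
  224→232: 8 bp
  232→247: 15 bp
  247→254: 7 bp
  254→7 (wrap): 255-254+7 = 8 bp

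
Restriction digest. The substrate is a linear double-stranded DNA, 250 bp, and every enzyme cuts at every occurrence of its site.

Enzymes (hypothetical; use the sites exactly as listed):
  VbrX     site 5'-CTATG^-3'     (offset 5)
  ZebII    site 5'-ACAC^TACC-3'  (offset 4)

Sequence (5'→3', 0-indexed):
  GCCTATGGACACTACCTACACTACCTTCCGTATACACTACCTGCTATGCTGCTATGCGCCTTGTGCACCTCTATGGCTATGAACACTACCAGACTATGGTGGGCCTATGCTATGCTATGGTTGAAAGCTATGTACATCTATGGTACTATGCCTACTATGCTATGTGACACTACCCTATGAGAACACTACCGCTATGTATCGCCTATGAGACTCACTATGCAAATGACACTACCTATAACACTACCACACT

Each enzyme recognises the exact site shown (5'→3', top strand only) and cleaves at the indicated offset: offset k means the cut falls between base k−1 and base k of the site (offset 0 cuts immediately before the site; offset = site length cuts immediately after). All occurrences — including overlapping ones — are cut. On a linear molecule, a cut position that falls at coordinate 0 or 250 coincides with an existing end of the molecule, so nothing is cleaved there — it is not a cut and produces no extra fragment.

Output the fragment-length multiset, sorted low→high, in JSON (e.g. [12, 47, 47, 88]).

Scan for sites:
  VbrX CTATG/5: at [2, 43, 51, 70, 76, 93, 104, 109, 114, 127, 137, 145, 154, 159, 174, 191, 202, 214] ⇒ [7, 48, 56, 75, 81, 98, 109, 114, 119, 132, 142, 150, 159, 164, 179, 196, 207, 219]
  ZebII ACACTACC/4: at [8, 17, 33, 82, 166, 182, 225, 237] ⇒ [12, 21, 37, 86, 170, 186, 229, 241]

All cut coordinates (distinct, sorted): [7, 12, 21, 37, 48, 56, 75, 81, 86, 98, 109, 114, 119, 132, 142, 150, 159, 164, 170, 179, 186, 196, 207, 219, 229, 241]

Fragment lengths:
  [0,7): 7 bp
  [7,12): 5 bp
  [12,21): 9 bp
  [21,37): 16 bp
  [37,48): 11 bp
  [48,56): 8 bp
  [56,75): 19 bp
  [75,81): 6 bp
  [81,86): 5 bp
  [86,98): 12 bp
  [98,109): 11 bp
  [109,114): 5 bp
  [114,119): 5 bp
  [119,132): 13 bp
  [132,142): 10 bp
  [142,150): 8 bp
  [150,159): 9 bp
  [159,164): 5 bp
  [164,170): 6 bp
  [170,179): 9 bp
  [179,186): 7 bp
  [186,196): 10 bp
  [196,207): 11 bp
  [207,219): 12 bp
  [219,229): 10 bp
  [229,241): 12 bp
  [241,250): 9 bp

[5,5,5,5,5,6,6,7,7,8,8,9,9,9,9,10,10,10,11,11,11,12,12,12,13,16,19]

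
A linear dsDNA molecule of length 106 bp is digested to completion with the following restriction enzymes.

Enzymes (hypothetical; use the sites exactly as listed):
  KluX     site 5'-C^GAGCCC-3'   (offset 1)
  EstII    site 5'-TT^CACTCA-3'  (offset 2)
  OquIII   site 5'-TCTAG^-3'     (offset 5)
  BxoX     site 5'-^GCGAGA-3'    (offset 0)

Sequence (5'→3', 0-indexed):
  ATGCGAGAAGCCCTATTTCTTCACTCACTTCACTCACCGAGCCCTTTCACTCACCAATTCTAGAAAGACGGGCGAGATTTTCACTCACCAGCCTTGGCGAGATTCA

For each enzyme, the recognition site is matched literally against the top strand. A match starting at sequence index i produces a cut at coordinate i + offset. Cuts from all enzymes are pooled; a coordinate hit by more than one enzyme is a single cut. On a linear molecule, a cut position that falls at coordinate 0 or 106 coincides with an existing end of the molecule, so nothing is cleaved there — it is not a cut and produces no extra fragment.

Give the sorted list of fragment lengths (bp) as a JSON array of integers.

Scan for sites:
  KluX (CGAGCCC, off=1): starts [37] → cuts [38]
  EstII (TTCACTCA, off=2): starts [19, 28, 45, 79] → cuts [21, 30, 47, 81]
  OquIII (TCTAG, off=5): starts [58] → cuts [63]
  BxoX (GCGAGA, off=0): starts [2, 71, 96] → cuts [2, 71, 96]

Pooled cuts: [2, 21, 30, 38, 47, 63, 71, 81, 96]

Fragments:
  [0,2): 2 bp
  [2,21): 19 bp
  [21,30): 9 bp
  [30,38): 8 bp
  [38,47): 9 bp
  [47,63): 16 bp
  [63,71): 8 bp
  [71,81): 10 bp
  [81,96): 15 bp
  [96,106): 10 bp

[2,8,8,9,9,10,10,15,16,19]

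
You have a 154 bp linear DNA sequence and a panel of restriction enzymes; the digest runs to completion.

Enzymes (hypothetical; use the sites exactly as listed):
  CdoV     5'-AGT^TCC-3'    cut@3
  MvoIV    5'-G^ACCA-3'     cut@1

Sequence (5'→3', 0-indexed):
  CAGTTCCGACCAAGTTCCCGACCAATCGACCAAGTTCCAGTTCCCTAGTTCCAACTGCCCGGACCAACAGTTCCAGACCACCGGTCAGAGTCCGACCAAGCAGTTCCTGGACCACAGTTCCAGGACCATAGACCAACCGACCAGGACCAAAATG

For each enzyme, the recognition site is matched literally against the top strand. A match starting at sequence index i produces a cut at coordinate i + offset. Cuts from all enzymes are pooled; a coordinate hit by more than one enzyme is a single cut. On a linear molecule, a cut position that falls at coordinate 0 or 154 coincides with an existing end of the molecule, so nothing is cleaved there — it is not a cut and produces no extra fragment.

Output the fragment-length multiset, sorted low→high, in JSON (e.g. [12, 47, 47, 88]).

Per-enzyme occurrences:
  CdoV (AGTTCC, off=3): starts [1, 12, 32, 38, 46, 68, 101, 115] → cuts [4, 15, 35, 41, 49, 71, 104, 118]
  MvoIV (GACCA, off=1): starts [7, 19, 27, 61, 75, 93, 109, 123, 130, 138, 144] → cuts [8, 20, 28, 62, 76, 94, 110, 124, 131, 139, 145]

Pooled cuts: [4, 8, 15, 20, 28, 35, 41, 49, 62, 71, 76, 94, 104, 110, 118, 124, 131, 139, 145]

Fragment lengths:
  [0,4): 4 bp
  [4,8): 4 bp
  [8,15): 7 bp
  [15,20): 5 bp
  [20,28): 8 bp
  [28,35): 7 bp
  [35,41): 6 bp
  [41,49): 8 bp
  [49,62): 13 bp
  [62,71): 9 bp
  [71,76): 5 bp
  [76,94): 18 bp
  [94,104): 10 bp
  [104,110): 6 bp
  [110,118): 8 bp
  [118,124): 6 bp
  [124,131): 7 bp
  [131,139): 8 bp
  [139,145): 6 bp
  [145,154): 9 bp

[4,4,5,5,6,6,6,6,7,7,7,8,8,8,8,9,9,10,13,18]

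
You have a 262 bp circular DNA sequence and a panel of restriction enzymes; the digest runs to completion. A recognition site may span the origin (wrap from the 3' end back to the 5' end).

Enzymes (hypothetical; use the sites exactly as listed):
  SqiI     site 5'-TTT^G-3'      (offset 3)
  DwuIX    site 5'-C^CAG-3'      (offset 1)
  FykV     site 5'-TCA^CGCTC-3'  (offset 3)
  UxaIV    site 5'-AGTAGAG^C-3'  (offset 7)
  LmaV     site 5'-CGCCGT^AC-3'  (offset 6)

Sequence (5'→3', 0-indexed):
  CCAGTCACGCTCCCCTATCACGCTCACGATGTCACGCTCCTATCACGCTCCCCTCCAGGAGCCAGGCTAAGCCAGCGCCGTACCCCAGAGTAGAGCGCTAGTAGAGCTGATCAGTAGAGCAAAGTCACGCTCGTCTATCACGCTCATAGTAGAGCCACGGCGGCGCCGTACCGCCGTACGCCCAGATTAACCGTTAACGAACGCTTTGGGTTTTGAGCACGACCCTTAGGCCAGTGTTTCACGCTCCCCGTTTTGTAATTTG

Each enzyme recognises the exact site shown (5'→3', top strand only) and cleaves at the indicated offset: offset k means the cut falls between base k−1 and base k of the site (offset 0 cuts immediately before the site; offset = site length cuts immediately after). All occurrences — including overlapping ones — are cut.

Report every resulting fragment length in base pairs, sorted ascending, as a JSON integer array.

Scan for sites:
  SqiI TTTG/3: at [204, 211, 251, 258] ⇒ [207, 214, 254, 261]
  DwuIX CCAG/1: at [0, 54, 61, 71, 84, 181, 230] ⇒ [1, 55, 62, 72, 85, 182, 231]
  FykV TCACGCTC/3: at [4, 17, 31, 42, 124, 137, 238] ⇒ [7, 20, 34, 45, 127, 140, 241]
  UxaIV AGTAGAGC/7: at [88, 99, 112, 147] ⇒ [95, 106, 119, 154]
  LmaV CGCCGTAC/6: at [75, 163, 171] ⇒ [81, 169, 177]

All cut coordinates (distinct, sorted): [1, 7, 20, 34, 45, 55, 62, 72, 81, 85, 95, 106, 119, 127, 140, 154, 169, 177, 182, 207, 214, 231, 241, 254, 261]

Fragments:
  1→7: 6 bp
  7→20: 13 bp
  20→34: 14 bp
  34→45: 11 bp
  45→55: 10 bp
  55→62: 7 bp
  62→72: 10 bp
  72→81: 9 bp
  81→85: 4 bp
  85→95: 10 bp
  95→106: 11 bp
  106→119: 13 bp
  119→127: 8 bp
  127→140: 13 bp
  140→154: 14 bp
  154→169: 15 bp
  169→177: 8 bp
  177→182: 5 bp
  182→207: 25 bp
  207→214: 7 bp
  214→231: 17 bp
  231→241: 10 bp
  241→254: 13 bp
  254→261: 7 bp
  261→1 (wrap): 262-261+1 = 2 bp

[2,4,5,6,7,7,7,8,8,9,10,10,10,10,11,11,13,13,13,13,14,14,15,17,25]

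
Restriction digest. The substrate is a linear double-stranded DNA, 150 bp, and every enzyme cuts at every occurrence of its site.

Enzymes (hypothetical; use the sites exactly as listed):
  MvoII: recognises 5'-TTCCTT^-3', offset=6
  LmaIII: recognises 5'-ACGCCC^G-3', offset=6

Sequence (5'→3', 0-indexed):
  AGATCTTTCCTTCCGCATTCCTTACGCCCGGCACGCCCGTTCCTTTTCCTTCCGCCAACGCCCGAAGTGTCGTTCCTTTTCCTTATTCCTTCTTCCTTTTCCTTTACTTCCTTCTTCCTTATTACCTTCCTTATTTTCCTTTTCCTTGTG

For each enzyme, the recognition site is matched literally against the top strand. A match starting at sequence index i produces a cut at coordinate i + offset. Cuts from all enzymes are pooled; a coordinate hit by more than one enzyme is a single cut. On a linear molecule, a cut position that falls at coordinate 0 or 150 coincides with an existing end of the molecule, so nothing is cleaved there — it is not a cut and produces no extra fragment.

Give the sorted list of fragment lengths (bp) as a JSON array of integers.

Scan for sites:
  MvoII TTCCTT/6: at [6, 17, 39, 45, 72, 78, 85, 92, 98, 107, 114, 126, 135, 141] ⇒ [12, 23, 45, 51, 78, 84, 91, 98, 104, 113, 120, 132, 141, 147]
  LmaIII ACGCCCG/6: at [23, 32, 57] ⇒ [29, 38, 63]

All cut coordinates (distinct, sorted): [12, 23, 29, 38, 45, 51, 63, 78, 84, 91, 98, 104, 113, 120, 132, 141, 147]

Fragment lengths:
  [0,12): 12 bp
  [12,23): 11 bp
  [23,29): 6 bp
  [29,38): 9 bp
  [38,45): 7 bp
  [45,51): 6 bp
  [51,63): 12 bp
  [63,78): 15 bp
  [78,84): 6 bp
  [84,91): 7 bp
  [91,98): 7 bp
  [98,104): 6 bp
  [104,113): 9 bp
  [113,120): 7 bp
  [120,132): 12 bp
  [132,141): 9 bp
  [141,147): 6 bp
  [147,150): 3 bp

[3,6,6,6,6,6,7,7,7,7,9,9,9,11,12,12,12,15]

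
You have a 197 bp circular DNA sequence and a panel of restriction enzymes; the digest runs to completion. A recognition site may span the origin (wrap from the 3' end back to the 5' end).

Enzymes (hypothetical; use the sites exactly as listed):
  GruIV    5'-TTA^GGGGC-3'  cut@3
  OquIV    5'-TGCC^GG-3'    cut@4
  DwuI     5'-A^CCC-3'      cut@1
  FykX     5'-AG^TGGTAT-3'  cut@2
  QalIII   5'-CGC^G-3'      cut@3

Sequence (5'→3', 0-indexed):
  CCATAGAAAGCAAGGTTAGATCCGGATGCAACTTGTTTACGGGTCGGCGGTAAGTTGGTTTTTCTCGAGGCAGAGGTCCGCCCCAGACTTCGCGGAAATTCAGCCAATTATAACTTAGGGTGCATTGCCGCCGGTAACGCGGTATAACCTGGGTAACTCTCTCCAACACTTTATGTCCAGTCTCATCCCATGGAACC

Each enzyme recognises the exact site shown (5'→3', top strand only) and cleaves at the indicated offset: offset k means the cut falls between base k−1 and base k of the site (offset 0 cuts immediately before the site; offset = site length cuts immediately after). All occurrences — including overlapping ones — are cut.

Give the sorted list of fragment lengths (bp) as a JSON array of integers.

Per-enzyme occurrences:
  GruIV (TTAGGGGC, off=3): no sites
  OquIV (TGCCGG, off=4): no sites
  DwuI ACCC/1: at [194] ⇒ [195]
  FykX (AGTGGTAT, off=2): no sites
  QalIII CGCG/3: at [90, 137] ⇒ [93, 140]

Pooled cuts: [93, 140, 195]

Fragment lengths:
  93→140: 47 bp
  140→195: 55 bp
  195→93 (wrap): 197-195+93 = 95 bp

[47,55,95]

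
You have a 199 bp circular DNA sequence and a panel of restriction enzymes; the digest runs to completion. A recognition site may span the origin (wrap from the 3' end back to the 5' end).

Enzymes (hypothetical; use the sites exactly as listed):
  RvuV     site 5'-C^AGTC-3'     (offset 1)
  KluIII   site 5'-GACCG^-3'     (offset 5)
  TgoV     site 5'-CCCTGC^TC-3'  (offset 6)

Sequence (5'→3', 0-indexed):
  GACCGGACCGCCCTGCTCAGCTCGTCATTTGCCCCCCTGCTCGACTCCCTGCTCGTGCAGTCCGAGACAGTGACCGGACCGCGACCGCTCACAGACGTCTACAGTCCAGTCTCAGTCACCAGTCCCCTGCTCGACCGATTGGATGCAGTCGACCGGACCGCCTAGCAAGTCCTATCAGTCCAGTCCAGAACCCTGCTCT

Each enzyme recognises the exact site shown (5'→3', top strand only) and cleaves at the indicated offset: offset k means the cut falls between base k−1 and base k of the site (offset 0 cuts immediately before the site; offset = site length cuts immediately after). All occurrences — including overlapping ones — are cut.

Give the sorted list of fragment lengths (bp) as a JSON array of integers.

[5,5,5,5,5,6,6,6,6,7,7,8,9,9,10,12,15,15,16,18,24]

Per-enzyme occurrences:
  RvuV (CAGTC, off=1): starts [57, 101, 106, 112, 119, 145, 175, 180] → cuts [58, 102, 107, 113, 120, 146, 176, 181]
  KluIII (GACCG, off=5): starts [0, 5, 71, 76, 82, 132, 150, 155] → cuts [5, 10, 76, 81, 87, 137, 155, 160]
  TgoV (CCCTGCTC, off=6): starts [10, 34, 46, 124, 190] → cuts [16, 40, 52, 130, 196]

Pooled cuts: [5, 10, 16, 40, 52, 58, 76, 81, 87, 102, 107, 113, 120, 130, 137, 146, 155, 160, 176, 181, 196]

Fragments:
  5→10: 5 bp
  10→16: 6 bp
  16→40: 24 bp
  40→52: 12 bp
  52→58: 6 bp
  58→76: 18 bp
  76→81: 5 bp
  81→87: 6 bp
  87→102: 15 bp
  102→107: 5 bp
  107→113: 6 bp
  113→120: 7 bp
  120→130: 10 bp
  130→137: 7 bp
  137→146: 9 bp
  146→155: 9 bp
  155→160: 5 bp
  160→176: 16 bp
  176→181: 5 bp
  181→196: 15 bp
  196→5 (wrap): 199-196+5 = 8 bp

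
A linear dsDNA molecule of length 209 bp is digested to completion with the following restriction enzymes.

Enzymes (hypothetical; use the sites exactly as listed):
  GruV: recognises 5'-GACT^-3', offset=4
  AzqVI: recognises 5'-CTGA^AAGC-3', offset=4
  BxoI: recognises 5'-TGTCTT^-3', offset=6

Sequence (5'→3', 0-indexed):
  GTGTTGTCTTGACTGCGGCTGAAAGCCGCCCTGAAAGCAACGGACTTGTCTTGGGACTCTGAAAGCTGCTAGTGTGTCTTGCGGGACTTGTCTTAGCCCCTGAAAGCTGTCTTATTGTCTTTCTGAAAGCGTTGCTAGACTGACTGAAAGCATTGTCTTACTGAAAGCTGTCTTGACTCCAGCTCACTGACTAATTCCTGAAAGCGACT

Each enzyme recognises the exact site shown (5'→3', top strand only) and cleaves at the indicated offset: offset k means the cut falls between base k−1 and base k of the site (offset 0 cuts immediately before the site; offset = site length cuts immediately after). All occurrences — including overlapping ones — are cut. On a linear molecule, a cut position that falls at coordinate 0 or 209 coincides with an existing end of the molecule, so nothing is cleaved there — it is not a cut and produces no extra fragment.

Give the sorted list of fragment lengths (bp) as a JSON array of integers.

Site scan:
  GruV (GACT, off=4): starts [10, 42, 54, 84, 137, 141, 174, 188, 205] → cuts [14, 46, 58, 88, 141, 145, 178, 192] (position 209 is a terminus of the linear molecule — no cut)
  AzqVI (CTGAAAGC, off=4): starts [18, 30, 58, 99, 122, 143, 160, 197] → cuts [22, 34, 62, 103, 126, 147, 164, 201]
  BxoI (TGTCTT, off=6): starts [4, 46, 74, 88, 107, 115, 153, 168] → cuts [10, 52, 80, 94, 113, 121, 159, 174]

All cut coordinates (distinct, sorted): [10, 14, 22, 34, 46, 52, 58, 62, 80, 88, 94, 103, 113, 121, 126, 141, 145, 147, 159, 164, 174, 178, 192, 201]

Fragment lengths:
  [0,10): 10 bp
  [10,14): 4 bp
  [14,22): 8 bp
  [22,34): 12 bp
  [34,46): 12 bp
  [46,52): 6 bp
  [52,58): 6 bp
  [58,62): 4 bp
  [62,80): 18 bp
  [80,88): 8 bp
  [88,94): 6 bp
  [94,103): 9 bp
  [103,113): 10 bp
  [113,121): 8 bp
  [121,126): 5 bp
  [126,141): 15 bp
  [141,145): 4 bp
  [145,147): 2 bp
  [147,159): 12 bp
  [159,164): 5 bp
  [164,174): 10 bp
  [174,178): 4 bp
  [178,192): 14 bp
  [192,201): 9 bp
  [201,209): 8 bp

[2,4,4,4,4,5,5,6,6,6,8,8,8,8,9,9,10,10,10,12,12,12,14,15,18]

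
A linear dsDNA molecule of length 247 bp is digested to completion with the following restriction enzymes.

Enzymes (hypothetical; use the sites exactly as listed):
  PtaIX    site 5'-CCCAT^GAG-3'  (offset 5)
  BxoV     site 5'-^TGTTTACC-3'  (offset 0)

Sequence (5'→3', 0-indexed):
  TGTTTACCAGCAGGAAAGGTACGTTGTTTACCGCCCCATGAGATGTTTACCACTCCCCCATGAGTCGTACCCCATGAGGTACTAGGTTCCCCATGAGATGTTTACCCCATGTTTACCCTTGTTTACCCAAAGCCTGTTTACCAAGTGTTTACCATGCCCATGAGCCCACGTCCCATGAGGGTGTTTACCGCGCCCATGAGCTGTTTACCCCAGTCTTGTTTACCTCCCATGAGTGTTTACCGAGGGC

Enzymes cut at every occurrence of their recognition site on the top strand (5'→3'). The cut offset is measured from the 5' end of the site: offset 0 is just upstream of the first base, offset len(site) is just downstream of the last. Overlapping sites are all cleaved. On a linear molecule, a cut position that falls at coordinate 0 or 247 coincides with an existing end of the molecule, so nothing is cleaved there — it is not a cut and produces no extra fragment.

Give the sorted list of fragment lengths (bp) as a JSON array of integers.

[3,4,4,4,5,10,11,11,14,14,14,15,15,15,15,16,16,18,19,24]

Site scan:
  PtaIX (CCCATGAG, off=5): starts [34, 56, 70, 89, 156, 171, 192, 225] → cuts [39, 61, 75, 94, 161, 176, 197, 230]
  BxoV (TGTTTACC, off=0): starts [0, 24, 43, 98, 109, 119, 134, 145, 181, 201, 216, 233] → cuts [24, 43, 98, 109, 119, 134, 145, 181, 201, 216, 233] (position 0 is a terminus of the linear molecule — no cut)

Pooled cuts: [24, 39, 43, 61, 75, 94, 98, 109, 119, 134, 145, 161, 176, 181, 197, 201, 216, 230, 233]

Fragment lengths:
  [0,24): 24 bp
  [24,39): 15 bp
  [39,43): 4 bp
  [43,61): 18 bp
  [61,75): 14 bp
  [75,94): 19 bp
  [94,98): 4 bp
  [98,109): 11 bp
  [109,119): 10 bp
  [119,134): 15 bp
  [134,145): 11 bp
  [145,161): 16 bp
  [161,176): 15 bp
  [176,181): 5 bp
  [181,197): 16 bp
  [197,201): 4 bp
  [201,216): 15 bp
  [216,230): 14 bp
  [230,233): 3 bp
  [233,247): 14 bp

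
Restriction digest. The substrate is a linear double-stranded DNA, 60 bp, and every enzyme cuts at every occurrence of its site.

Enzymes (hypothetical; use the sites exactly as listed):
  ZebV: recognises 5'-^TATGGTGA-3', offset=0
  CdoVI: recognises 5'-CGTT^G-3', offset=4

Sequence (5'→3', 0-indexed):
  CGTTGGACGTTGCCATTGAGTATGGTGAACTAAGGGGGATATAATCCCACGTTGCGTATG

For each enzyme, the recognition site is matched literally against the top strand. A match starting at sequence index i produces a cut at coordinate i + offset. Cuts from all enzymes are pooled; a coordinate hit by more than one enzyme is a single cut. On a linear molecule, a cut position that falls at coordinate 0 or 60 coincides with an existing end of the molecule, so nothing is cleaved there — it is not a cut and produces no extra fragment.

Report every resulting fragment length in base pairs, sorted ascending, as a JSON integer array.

[4,7,7,9,33]

Scan for sites:
  ZebV (TATGGTGA, off=0): starts [20] → cuts [20]
  CdoVI (CGTTG, off=4): starts [0, 7, 49] → cuts [4, 11, 53]

All cut coordinates (distinct, sorted): [4, 11, 20, 53]

Fragment lengths:
  [0,4): 4 bp
  [4,11): 7 bp
  [11,20): 9 bp
  [20,53): 33 bp
  [53,60): 7 bp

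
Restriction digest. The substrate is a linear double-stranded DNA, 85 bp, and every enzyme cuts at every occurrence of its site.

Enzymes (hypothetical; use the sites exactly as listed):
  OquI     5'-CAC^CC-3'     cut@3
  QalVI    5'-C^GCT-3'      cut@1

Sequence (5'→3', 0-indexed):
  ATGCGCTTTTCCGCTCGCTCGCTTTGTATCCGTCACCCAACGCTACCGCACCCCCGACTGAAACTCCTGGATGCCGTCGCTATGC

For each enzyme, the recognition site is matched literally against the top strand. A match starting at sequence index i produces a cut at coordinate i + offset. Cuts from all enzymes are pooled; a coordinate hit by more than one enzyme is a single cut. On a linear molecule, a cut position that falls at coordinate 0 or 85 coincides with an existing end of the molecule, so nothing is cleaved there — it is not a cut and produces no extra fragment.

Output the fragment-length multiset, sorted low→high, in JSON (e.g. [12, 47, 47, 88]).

[4,4,4,5,7,8,10,16,27]

Site scan:
  OquI (CACCC, off=3): starts [33, 48] → cuts [36, 51]
  QalVI (CGCT, off=1): starts [3, 11, 15, 19, 40, 77] → cuts [4, 12, 16, 20, 41, 78]

All cut coordinates (distinct, sorted): [4, 12, 16, 20, 36, 41, 51, 78]

Fragment lengths:
  [0,4): 4 bp
  [4,12): 8 bp
  [12,16): 4 bp
  [16,20): 4 bp
  [20,36): 16 bp
  [36,41): 5 bp
  [41,51): 10 bp
  [51,78): 27 bp
  [78,85): 7 bp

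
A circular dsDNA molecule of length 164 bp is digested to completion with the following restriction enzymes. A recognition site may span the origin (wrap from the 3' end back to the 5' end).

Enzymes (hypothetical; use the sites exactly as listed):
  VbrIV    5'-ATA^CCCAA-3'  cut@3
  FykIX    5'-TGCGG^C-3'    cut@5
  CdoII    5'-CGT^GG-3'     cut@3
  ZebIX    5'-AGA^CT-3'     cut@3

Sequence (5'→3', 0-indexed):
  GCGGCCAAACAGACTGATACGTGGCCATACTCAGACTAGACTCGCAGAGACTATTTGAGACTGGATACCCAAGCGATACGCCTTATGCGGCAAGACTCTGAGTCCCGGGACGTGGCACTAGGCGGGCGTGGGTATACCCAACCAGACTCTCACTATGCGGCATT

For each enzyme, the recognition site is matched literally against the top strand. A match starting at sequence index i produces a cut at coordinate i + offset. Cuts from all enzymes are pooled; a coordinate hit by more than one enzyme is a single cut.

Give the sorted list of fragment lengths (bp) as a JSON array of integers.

Scan for sites:
  VbrIV ATACCCAA/3: at [64, 133] ⇒ [67, 136]
  FykIX TGCGGC/5: at [85, 155, 163] ⇒ [4, 90, 160]
  CdoII CGTGG/3: at [19, 110, 126] ⇒ [22, 113, 129]
  ZebIX AGACT/3: at [10, 32, 37, 47, 57, 92, 143] ⇒ [13, 35, 40, 50, 60, 95, 146]

All cut coordinates (distinct, sorted): [4, 13, 22, 35, 40, 50, 60, 67, 90, 95, 113, 129, 136, 146, 160]

Fragments:
  4→13: 9 bp
  13→22: 9 bp
  22→35: 13 bp
  35→40: 5 bp
  40→50: 10 bp
  50→60: 10 bp
  60→67: 7 bp
  67→90: 23 bp
  90→95: 5 bp
  95→113: 18 bp
  113→129: 16 bp
  129→136: 7 bp
  136→146: 10 bp
  146→160: 14 bp
  160→4 (wrap): 164-160+4 = 8 bp

[5,5,7,7,8,9,9,10,10,10,13,14,16,18,23]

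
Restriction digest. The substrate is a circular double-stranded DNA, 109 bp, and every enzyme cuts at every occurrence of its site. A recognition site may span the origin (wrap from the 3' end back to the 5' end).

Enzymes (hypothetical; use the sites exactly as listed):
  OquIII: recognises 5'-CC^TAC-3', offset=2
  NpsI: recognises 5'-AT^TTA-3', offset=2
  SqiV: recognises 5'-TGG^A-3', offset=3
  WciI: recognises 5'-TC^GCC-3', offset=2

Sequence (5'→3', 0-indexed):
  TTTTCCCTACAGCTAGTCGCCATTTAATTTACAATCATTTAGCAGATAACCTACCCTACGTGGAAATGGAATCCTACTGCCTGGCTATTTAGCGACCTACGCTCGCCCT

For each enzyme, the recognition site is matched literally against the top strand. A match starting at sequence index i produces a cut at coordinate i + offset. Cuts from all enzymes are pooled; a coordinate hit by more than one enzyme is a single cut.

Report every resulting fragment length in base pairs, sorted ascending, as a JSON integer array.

Scan for sites:
  OquIII (CCTAC, off=2): starts [5, 49, 54, 72, 95] → cuts [7, 51, 56, 74, 97]
  NpsI (ATTTA, off=2): starts [21, 26, 36, 86] → cuts [23, 28, 38, 88]
  SqiV (TGGA, off=3): starts [60, 66] → cuts [63, 69]
  WciI (TCGCC, off=2): starts [16, 102] → cuts [18, 104]

Pooled cuts: [7, 18, 23, 28, 38, 51, 56, 63, 69, 74, 88, 97, 104]

Fragment lengths:
  7→18: 11 bp
  18→23: 5 bp
  23→28: 5 bp
  28→38: 10 bp
  38→51: 13 bp
  51→56: 5 bp
  56→63: 7 bp
  63→69: 6 bp
  69→74: 5 bp
  74→88: 14 bp
  88→97: 9 bp
  97→104: 7 bp
  104→7 (wrap): 109-104+7 = 12 bp

[5,5,5,5,6,7,7,9,10,11,12,13,14]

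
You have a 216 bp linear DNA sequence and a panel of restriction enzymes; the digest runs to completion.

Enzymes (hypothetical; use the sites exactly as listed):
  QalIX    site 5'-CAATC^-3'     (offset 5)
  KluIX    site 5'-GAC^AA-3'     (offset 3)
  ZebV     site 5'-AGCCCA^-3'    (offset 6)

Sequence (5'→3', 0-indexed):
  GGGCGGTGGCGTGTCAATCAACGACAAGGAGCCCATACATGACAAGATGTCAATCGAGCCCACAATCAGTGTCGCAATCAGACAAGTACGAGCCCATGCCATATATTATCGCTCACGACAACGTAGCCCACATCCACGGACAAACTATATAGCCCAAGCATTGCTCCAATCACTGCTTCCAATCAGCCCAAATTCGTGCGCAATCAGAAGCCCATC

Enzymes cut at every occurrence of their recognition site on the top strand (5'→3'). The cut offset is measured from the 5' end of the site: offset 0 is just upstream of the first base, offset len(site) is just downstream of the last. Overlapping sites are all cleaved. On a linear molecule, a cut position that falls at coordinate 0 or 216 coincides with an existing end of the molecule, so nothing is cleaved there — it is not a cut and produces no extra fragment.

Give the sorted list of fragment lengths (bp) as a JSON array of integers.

[2,4,5,6,6,7,8,9,10,11,11,12,12,13,13,15,15,15,19,23]

Per-enzyme occurrences:
  QalIX CAATC/5: at [14, 50, 62, 74, 166, 179, 200] ⇒ [19, 55, 67, 79, 171, 184, 205]
  KluIX GACAA/3: at [22, 40, 80, 116, 138] ⇒ [25, 43, 83, 119, 141]
  ZebV AGCCCA/6: at [29, 56, 90, 124, 150, 184, 208] ⇒ [35, 62, 96, 130, 156, 190, 214]

All cut coordinates (distinct, sorted): [19, 25, 35, 43, 55, 62, 67, 79, 83, 96, 119, 130, 141, 156, 171, 184, 190, 205, 214]

Fragment lengths:
  [0,19): 19 bp
  [19,25): 6 bp
  [25,35): 10 bp
  [35,43): 8 bp
  [43,55): 12 bp
  [55,62): 7 bp
  [62,67): 5 bp
  [67,79): 12 bp
  [79,83): 4 bp
  [83,96): 13 bp
  [96,119): 23 bp
  [119,130): 11 bp
  [130,141): 11 bp
  [141,156): 15 bp
  [156,171): 15 bp
  [171,184): 13 bp
  [184,190): 6 bp
  [190,205): 15 bp
  [205,214): 9 bp
  [214,216): 2 bp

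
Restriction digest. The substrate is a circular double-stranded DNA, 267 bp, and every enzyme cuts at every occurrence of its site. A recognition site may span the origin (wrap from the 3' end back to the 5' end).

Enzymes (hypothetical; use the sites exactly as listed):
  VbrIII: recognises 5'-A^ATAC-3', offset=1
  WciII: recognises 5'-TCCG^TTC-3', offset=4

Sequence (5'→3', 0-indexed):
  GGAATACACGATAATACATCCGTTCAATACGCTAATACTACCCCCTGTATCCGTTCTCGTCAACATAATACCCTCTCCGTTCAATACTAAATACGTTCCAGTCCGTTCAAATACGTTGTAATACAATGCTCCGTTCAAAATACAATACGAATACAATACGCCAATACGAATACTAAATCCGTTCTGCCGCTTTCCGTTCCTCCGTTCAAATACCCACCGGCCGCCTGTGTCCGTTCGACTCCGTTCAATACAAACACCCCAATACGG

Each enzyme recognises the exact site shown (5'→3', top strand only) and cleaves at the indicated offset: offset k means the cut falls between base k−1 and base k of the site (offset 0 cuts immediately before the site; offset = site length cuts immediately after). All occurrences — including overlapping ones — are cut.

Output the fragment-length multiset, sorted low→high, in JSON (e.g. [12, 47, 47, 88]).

Site scan:
  VbrIII AATAC/1: at [2, 12, 25, 33, 66, 82, 89, 109, 119, 138, 143, 149, 154, 162, 168, 208, 246, 260] ⇒ [3, 13, 26, 34, 67, 83, 90, 110, 120, 139, 144, 150, 155, 163, 169, 209, 247, 261]
  WciII TCCGTTC/4: at [18, 49, 75, 101, 129, 177, 192, 200, 229, 239] ⇒ [22, 53, 79, 105, 133, 181, 196, 204, 233, 243]

All cut coordinates (distinct, sorted): [3, 13, 22, 26, 34, 53, 67, 79, 83, 90, 105, 110, 120, 133, 139, 144, 150, 155, 163, 169, 181, 196, 204, 209, 233, 243, 247, 261]

Fragment lengths:
  3→13: 10 bp
  13→22: 9 bp
  22→26: 4 bp
  26→34: 8 bp
  34→53: 19 bp
  53→67: 14 bp
  67→79: 12 bp
  79→83: 4 bp
  83→90: 7 bp
  90→105: 15 bp
  105→110: 5 bp
  110→120: 10 bp
  120→133: 13 bp
  133→139: 6 bp
  139→144: 5 bp
  144→150: 6 bp
  150→155: 5 bp
  155→163: 8 bp
  163→169: 6 bp
  169→181: 12 bp
  181→196: 15 bp
  196→204: 8 bp
  204→209: 5 bp
  209→233: 24 bp
  233→243: 10 bp
  243→247: 4 bp
  247→261: 14 bp
  261→3 (wrap): 267-261+3 = 9 bp

[4,4,4,5,5,5,5,6,6,6,7,8,8,8,9,9,10,10,10,12,12,13,14,14,15,15,19,24]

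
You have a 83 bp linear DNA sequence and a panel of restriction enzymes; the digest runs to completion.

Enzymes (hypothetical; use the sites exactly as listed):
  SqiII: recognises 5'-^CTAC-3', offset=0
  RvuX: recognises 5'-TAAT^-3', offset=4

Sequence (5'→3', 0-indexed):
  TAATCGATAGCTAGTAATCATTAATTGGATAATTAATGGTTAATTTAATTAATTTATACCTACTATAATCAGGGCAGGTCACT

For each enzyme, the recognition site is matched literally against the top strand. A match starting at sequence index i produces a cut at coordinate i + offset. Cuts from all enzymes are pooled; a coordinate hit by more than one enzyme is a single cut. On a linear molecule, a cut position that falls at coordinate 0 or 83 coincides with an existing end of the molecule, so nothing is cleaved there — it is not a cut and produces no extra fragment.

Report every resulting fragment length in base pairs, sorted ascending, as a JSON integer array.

[4,4,4,5,6,7,7,8,10,14,14]

Scan for sites:
  SqiII CTAC/0: at [59] ⇒ [59]
  RvuX TAAT/4: at [0, 14, 21, 29, 33, 40, 45, 49, 65] ⇒ [4, 18, 25, 33, 37, 44, 49, 53, 69]

Pooled cuts: [4, 18, 25, 33, 37, 44, 49, 53, 59, 69]

Fragment lengths:
  [0,4): 4 bp
  [4,18): 14 bp
  [18,25): 7 bp
  [25,33): 8 bp
  [33,37): 4 bp
  [37,44): 7 bp
  [44,49): 5 bp
  [49,53): 4 bp
  [53,59): 6 bp
  [59,69): 10 bp
  [69,83): 14 bp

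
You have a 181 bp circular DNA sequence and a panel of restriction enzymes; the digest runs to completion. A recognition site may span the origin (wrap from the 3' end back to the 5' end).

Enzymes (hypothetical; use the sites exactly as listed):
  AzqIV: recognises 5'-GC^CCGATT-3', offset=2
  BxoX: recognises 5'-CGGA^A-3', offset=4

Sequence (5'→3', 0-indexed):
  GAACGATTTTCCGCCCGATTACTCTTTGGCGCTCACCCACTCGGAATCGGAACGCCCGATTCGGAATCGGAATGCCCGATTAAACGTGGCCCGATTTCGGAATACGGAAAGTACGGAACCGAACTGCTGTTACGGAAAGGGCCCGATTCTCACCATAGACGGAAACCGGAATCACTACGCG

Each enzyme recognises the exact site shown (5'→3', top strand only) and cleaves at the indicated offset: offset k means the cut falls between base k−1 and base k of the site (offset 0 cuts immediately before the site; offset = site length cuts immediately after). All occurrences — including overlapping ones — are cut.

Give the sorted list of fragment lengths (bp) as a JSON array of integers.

Scan for sites:
  AzqIV (GCCCGATT, off=2): starts [12, 53, 73, 88, 140] → cuts [14, 55, 75, 90, 142]
  BxoX (CGGAA, off=4): starts [41, 47, 61, 67, 97, 104, 113, 132, 159, 166, 179] → cuts [2, 45, 51, 65, 71, 101, 108, 117, 136, 163, 170]

Pooled cuts: [2, 14, 45, 51, 55, 65, 71, 75, 90, 101, 108, 117, 136, 142, 163, 170]

Fragments:
  2→14: 12 bp
  14→45: 31 bp
  45→51: 6 bp
  51→55: 4 bp
  55→65: 10 bp
  65→71: 6 bp
  71→75: 4 bp
  75→90: 15 bp
  90→101: 11 bp
  101→108: 7 bp
  108→117: 9 bp
  117→136: 19 bp
  136→142: 6 bp
  142→163: 21 bp
  163→170: 7 bp
  170→2 (wrap): 181-170+2 = 13 bp

[4,4,6,6,6,7,7,9,10,11,12,13,15,19,21,31]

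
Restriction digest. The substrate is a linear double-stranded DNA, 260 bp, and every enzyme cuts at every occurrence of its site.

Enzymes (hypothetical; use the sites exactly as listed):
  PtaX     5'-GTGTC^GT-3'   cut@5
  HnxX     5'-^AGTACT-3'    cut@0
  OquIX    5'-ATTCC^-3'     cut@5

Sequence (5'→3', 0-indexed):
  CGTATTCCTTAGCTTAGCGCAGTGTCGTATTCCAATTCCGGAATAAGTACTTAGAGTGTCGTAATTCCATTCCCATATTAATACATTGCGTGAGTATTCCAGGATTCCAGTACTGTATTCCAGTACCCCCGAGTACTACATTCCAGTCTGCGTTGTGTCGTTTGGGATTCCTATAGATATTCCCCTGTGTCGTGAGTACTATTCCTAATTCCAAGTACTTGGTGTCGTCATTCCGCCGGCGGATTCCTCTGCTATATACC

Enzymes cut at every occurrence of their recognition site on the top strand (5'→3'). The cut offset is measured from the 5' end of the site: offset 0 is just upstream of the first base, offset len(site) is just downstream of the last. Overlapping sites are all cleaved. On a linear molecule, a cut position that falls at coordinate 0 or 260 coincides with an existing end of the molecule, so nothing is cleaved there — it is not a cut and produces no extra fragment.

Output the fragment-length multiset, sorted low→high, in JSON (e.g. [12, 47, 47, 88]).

Per-enzyme occurrences:
  PtaX (GTGTCGT, off=5): starts [21, 55, 154, 186, 221] → cuts [26, 60, 159, 191, 226]
  HnxX (AGTACT, off=0): starts [45, 108, 131, 194, 213] → cuts [45, 108, 131, 194, 213]
  OquIX (ATTCC, off=5): starts [3, 28, 34, 63, 68, 95, 103, 116, 139, 166, 178, 200, 207, 229, 242] → cuts [8, 33, 39, 68, 73, 100, 108, 121, 144, 171, 183, 205, 212, 234, 247]

All cut coordinates (distinct, sorted): [8, 26, 33, 39, 45, 60, 68, 73, 100, 108, 121, 131, 144, 159, 171, 183, 191, 194, 205, 212, 213, 226, 234, 247]

Fragments:
  [0,8): 8 bp
  [8,26): 18 bp
  [26,33): 7 bp
  [33,39): 6 bp
  [39,45): 6 bp
  [45,60): 15 bp
  [60,68): 8 bp
  [68,73): 5 bp
  [73,100): 27 bp
  [100,108): 8 bp
  [108,121): 13 bp
  [121,131): 10 bp
  [131,144): 13 bp
  [144,159): 15 bp
  [159,171): 12 bp
  [171,183): 12 bp
  [183,191): 8 bp
  [191,194): 3 bp
  [194,205): 11 bp
  [205,212): 7 bp
  [212,213): 1 bp
  [213,226): 13 bp
  [226,234): 8 bp
  [234,247): 13 bp
  [247,260): 13 bp

[1,3,5,6,6,7,7,8,8,8,8,8,10,11,12,12,13,13,13,13,13,15,15,18,27]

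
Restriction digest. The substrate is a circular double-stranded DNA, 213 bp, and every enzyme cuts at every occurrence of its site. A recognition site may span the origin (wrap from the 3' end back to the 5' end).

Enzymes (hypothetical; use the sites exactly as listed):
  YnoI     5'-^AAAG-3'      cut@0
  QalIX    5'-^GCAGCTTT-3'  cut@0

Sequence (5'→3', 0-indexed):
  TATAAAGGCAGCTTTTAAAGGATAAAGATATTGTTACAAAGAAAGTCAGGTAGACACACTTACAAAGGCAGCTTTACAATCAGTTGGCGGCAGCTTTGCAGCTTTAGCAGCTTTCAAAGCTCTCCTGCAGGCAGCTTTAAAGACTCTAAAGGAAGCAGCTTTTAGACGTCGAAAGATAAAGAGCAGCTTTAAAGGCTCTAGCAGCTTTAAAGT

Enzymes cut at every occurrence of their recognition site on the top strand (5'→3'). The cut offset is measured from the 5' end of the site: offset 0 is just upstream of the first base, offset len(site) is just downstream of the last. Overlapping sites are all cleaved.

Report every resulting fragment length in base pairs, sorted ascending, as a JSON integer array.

Per-enzyme occurrences:
  YnoI (AAAG, off=0): starts [3, 16, 23, 37, 41, 63, 115, 138, 147, 171, 177, 190, 208] → cuts [3, 16, 23, 37, 41, 63, 115, 138, 147, 171, 177, 190, 208]
  QalIX (GCAGCTTT, off=0): starts [7, 67, 89, 97, 106, 130, 154, 182, 200] → cuts [7, 67, 89, 97, 106, 130, 154, 182, 200]

All cut coordinates (distinct, sorted): [3, 7, 16, 23, 37, 41, 63, 67, 89, 97, 106, 115, 130, 138, 147, 154, 171, 177, 182, 190, 200, 208]

Fragments:
  3→7: 4 bp
  7→16: 9 bp
  16→23: 7 bp
  23→37: 14 bp
  37→41: 4 bp
  41→63: 22 bp
  63→67: 4 bp
  67→89: 22 bp
  89→97: 8 bp
  97→106: 9 bp
  106→115: 9 bp
  115→130: 15 bp
  130→138: 8 bp
  138→147: 9 bp
  147→154: 7 bp
  154→171: 17 bp
  171→177: 6 bp
  177→182: 5 bp
  182→190: 8 bp
  190→200: 10 bp
  200→208: 8 bp
  208→3 (wrap): 213-208+3 = 8 bp

[4,4,4,5,6,7,7,8,8,8,8,8,9,9,9,9,10,14,15,17,22,22]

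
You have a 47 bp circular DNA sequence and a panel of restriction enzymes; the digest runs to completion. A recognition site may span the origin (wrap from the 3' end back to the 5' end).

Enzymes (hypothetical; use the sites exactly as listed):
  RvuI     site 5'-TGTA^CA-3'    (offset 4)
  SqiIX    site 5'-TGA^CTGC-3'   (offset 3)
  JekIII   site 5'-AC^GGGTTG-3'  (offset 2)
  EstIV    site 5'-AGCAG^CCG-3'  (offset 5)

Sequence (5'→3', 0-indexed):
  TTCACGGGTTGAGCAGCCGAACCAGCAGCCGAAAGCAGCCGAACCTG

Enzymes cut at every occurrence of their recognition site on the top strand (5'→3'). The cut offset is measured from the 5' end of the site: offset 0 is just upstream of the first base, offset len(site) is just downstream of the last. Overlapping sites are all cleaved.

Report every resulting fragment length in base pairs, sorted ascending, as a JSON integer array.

Per-enzyme occurrences:
  RvuI (TGTACA, off=4): no sites
  SqiIX (TGACTGC, off=3): no sites
  JekIII ACGGGTTG/2: at [3] ⇒ [5]
  EstIV AGCAGCCG/5: at [11, 23, 33] ⇒ [16, 28, 38]

Pooled cuts: [5, 16, 28, 38]

Fragment lengths:
  5→16: 11 bp
  16→28: 12 bp
  28→38: 10 bp
  38→5 (wrap): 47-38+5 = 14 bp

[10,11,12,14]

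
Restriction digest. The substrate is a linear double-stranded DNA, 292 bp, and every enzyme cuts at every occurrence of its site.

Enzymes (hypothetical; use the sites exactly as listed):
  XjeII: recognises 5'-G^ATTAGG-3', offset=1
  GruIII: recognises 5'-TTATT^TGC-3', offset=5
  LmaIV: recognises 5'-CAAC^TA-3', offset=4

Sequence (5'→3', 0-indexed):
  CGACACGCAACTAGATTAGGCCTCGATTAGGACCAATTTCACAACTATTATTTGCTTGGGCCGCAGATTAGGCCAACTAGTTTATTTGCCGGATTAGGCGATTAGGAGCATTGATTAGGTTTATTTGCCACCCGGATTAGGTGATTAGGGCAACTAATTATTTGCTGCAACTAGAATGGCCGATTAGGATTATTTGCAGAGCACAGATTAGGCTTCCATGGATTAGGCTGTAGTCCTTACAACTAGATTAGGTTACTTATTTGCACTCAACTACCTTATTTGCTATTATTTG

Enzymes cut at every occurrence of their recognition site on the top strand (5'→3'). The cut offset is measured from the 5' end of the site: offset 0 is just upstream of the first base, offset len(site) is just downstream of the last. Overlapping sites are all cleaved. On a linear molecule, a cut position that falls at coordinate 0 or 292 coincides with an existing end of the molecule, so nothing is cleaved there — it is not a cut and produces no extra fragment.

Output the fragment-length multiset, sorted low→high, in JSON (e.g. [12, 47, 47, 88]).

Site scan:
  XjeII (GATTAGG, off=1): starts [13, 24, 65, 91, 99, 112, 134, 142, 181, 205, 220, 245] → cuts [14, 25, 66, 92, 100, 113, 135, 143, 182, 206, 221, 246]
  GruIII (TTATTTGC, off=5): starts [47, 81, 120, 157, 189, 256, 275] → cuts [52, 86, 125, 162, 194, 261, 280]
  LmaIV (CAACTA, off=4): starts [7, 41, 73, 150, 167, 239, 267] → cuts [11, 45, 77, 154, 171, 243, 271]

All cut coordinates (distinct, sorted): [11, 14, 25, 45, 52, 66, 77, 86, 92, 100, 113, 125, 135, 143, 154, 162, 171, 182, 194, 206, 221, 243, 246, 261, 271, 280]

Fragments:
  [0,11): 11 bp
  [11,14): 3 bp
  [14,25): 11 bp
  [25,45): 20 bp
  [45,52): 7 bp
  [52,66): 14 bp
  [66,77): 11 bp
  [77,86): 9 bp
  [86,92): 6 bp
  [92,100): 8 bp
  [100,113): 13 bp
  [113,125): 12 bp
  [125,135): 10 bp
  [135,143): 8 bp
  [143,154): 11 bp
  [154,162): 8 bp
  [162,171): 9 bp
  [171,182): 11 bp
  [182,194): 12 bp
  [194,206): 12 bp
  [206,221): 15 bp
  [221,243): 22 bp
  [243,246): 3 bp
  [246,261): 15 bp
  [261,271): 10 bp
  [271,280): 9 bp
  [280,292): 12 bp

[3,3,6,7,8,8,8,9,9,9,10,10,11,11,11,11,11,12,12,12,12,13,14,15,15,20,22]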